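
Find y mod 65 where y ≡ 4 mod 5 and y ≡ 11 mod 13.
M = 5 × 13 = 65. M₁ = 13, y₁ ≡ 2 mod 5. M₂ = 5, y₂ ≡ 8 mod 13. y = 4×13×2 + 11×5×8 ≡ 24 mod 65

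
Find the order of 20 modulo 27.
Powers of 20 mod 27: 20^1≡20, 20^2≡22, 20^3≡8, 20^4≡25, 20^5≡14, 20^6≡10, 20^7≡11, 20^8≡4, 20^9≡26, 20^10≡7, 20^11≡5, 20^12≡19, 20^13≡2, 20^14≡13, 20^15≡17, 20^16≡16, 20^17≡23, 20^18≡1. ord_27(20) = 18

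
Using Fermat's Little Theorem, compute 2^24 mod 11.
By Fermat: 2^{10} ≡ 1 (mod 11). 24 = 2×10 + 4. So 2^{24} ≡ 2^{4} ≡ 5 (mod 11)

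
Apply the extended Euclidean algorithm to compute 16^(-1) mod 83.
Extended GCD: 16(26) + 83(-5) = 1. So 16^(-1) ≡ 26 (mod 83). Verify: 16 × 26 = 416 ≡ 1 (mod 83)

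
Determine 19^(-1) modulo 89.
Since 89 is prime, by Fermat 19^(-1) ≡ 19^{87} ≡ 75 mod 89. Verify: 19 × 75 = 1425 ≡ 1 mod 89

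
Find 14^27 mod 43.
By repeated squaring mod 43: 14^{1}≡14, 14^{2}≡24, 14^{4}≡17, 14^{8}≡31, 14^{16}≡15. Then 14^{27} = 14^{16+8+2+1} ≡ 15 × 31 × 24 × 14 ≡ 21 mod 43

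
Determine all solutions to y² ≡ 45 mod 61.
The square roots of 45 mod 61 are 17 and 44. Verify: 17² = 289 ≡ 45 mod 61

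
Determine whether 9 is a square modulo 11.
By Euler's criterion: 9^{5} ≡ 1 (mod 11). Since this equals 1, 9 is a QR.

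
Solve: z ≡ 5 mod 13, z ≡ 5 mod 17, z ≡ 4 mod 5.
M = 13 × 17 × 5 = 1105. M₁ = 85, y₁ ≡ 2 mod 13. M₂ = 65, y₂ ≡ 11 mod 17. M₃ = 221, y₃ ≡ 1 mod 5. z = 5×85×2 + 5×65×11 + 4×221×1 ≡ 889 mod 1105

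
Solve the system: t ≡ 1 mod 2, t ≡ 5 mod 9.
M = 2 × 9 = 18. M₁ = 9, y₁ ≡ 1 mod 2. M₂ = 2, y₂ ≡ 5 mod 9. t = 1×9×1 + 5×2×5 ≡ 5 mod 18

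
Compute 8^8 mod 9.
By repeated squaring mod 9: 8^{1}≡8, 8^{2}≡1, 8^{4}≡1, 8^{8}≡1. So 8^{8} ≡ 1 mod 9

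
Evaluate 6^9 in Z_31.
By repeated squaring mod 31: 6^{1}≡6, 6^{2}≡5, 6^{4}≡25, 6^{8}≡5. Then 6^{9} = 6^{8+1} ≡ 5 × 6 ≡ 30 mod 31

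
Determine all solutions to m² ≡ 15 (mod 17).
The square roots of 15 mod 17 are 7 and 10. Verify: 7² = 49 ≡ 15 (mod 17)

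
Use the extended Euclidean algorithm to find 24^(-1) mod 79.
Extended GCD: 24(-23) + 79(7) = 1. So 24^(-1) ≡ -23 ≡ 56 (mod 79). Verify: 24 × 56 = 1344 ≡ 1 (mod 79)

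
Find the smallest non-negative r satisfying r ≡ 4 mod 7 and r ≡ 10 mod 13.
M = 7 × 13 = 91. M₁ = 13, y₁ ≡ 6 mod 7. M₂ = 7, y₂ ≡ 2 mod 13. r = 4×13×6 + 10×7×2 ≡ 88 mod 91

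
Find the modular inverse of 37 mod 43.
Since 43 is prime, by Fermat 37^(-1) ≡ 37^{41} ≡ 7 (mod 43). Verify: 37 × 7 = 259 ≡ 1 (mod 43)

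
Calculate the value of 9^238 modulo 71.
Using Fermat: 9^{70} ≡ 1 mod 71. 238 ≡ 28 mod 70. So 9^{238} ≡ 9^{28} ≡ 25 mod 71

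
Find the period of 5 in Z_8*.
Powers of 5 mod 8: 5^1≡5, 5^2≡1. ord_8(5) = 2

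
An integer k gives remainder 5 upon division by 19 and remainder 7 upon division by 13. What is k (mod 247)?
M = 19 × 13 = 247. M₁ = 13, y₁ ≡ 3 (mod 19). M₂ = 19, y₂ ≡ 11 (mod 13). k = 5×13×3 + 7×19×11 ≡ 176 (mod 247)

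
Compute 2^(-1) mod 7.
Since 7 is prime, by Fermat 2^(-1) ≡ 2^{5} ≡ 4 mod 7. Verify: 2 × 4 = 8 ≡ 1 mod 7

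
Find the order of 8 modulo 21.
Powers of 8 mod 21: 8^1≡8, 8^2≡1. So the order of 8 is 2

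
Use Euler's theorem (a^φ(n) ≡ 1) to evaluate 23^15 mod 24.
By Euler: 23^{8} ≡ 1 mod 24 since gcd(23, 24) = 1. 15 = 1×8 + 7. So 23^{15} ≡ 23^{7} ≡ 23 mod 24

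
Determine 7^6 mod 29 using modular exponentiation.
By repeated squaring mod 29: 7^{1}≡7, 7^{2}≡20, 7^{4}≡23. Then 7^{6} = 7^{4+2} ≡ 23 × 20 ≡ 25 mod 29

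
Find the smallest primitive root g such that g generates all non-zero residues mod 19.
g = 2. Powers: [2, 4, 8, 16, 13, 7, 14, 9, ...] generates all 18 non-zero residues.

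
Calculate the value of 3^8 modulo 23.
By repeated squaring mod 23: 3^{1}≡3, 3^{2}≡9, 3^{4}≡12, 3^{8}≡6. So 3^{8} ≡ 6 mod 23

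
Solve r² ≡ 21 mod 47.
The square roots of 21 mod 47 are 16 and 31. Verify: 16² = 256 ≡ 21 mod 47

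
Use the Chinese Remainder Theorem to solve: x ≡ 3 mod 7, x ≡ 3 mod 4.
M = 7 × 4 = 28. M₁ = 4, y₁ ≡ 2 mod 7. M₂ = 7, y₂ ≡ 3 mod 4. x = 3×4×2 + 3×7×3 ≡ 3 mod 28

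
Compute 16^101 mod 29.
Using Fermat: 16^{28} ≡ 1 mod 29. 101 ≡ 17 mod 28. So 16^{101} ≡ 16^{17} ≡ 7 mod 29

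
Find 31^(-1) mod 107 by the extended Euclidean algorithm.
Extended GCD: 31(38) + 107(-11) = 1. So 31^(-1) ≡ 38 mod 107. Verify: 31 × 38 = 1178 ≡ 1 mod 107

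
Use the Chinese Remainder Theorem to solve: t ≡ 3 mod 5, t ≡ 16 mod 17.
M = 5 × 17 = 85. M₁ = 17, y₁ ≡ 3 mod 5. M₂ = 5, y₂ ≡ 7 mod 17. t = 3×17×3 + 16×5×7 ≡ 33 mod 85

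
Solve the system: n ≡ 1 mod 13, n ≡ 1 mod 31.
M = 13 × 31 = 403. M₁ = 31, y₁ ≡ 8 mod 13. M₂ = 13, y₂ ≡ 12 mod 31. n = 1×31×8 + 1×13×12 ≡ 1 mod 403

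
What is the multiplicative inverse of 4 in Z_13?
Since 13 is prime, by Fermat 4^(-1) ≡ 4^{11} ≡ 10 mod 13. Verify: 4 × 10 = 40 ≡ 1 mod 13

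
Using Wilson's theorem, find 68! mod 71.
(70)! = (68)! × (69) × (70) ≡ -1 mod 71. So (68)! ≡ -1 × [(70)(69)]^(-1) ≡ 35 mod 71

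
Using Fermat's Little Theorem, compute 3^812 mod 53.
By Fermat: 3^{52} ≡ 1 (mod 53). 812 ≡ 32 (mod 52). So 3^{812} ≡ 3^{32} ≡ 13 (mod 53)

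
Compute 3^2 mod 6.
3^{2} = 9 ≡ 3 (mod 6)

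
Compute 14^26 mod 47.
By repeated squaring mod 47: 14^{1}≡14, 14^{2}≡8, 14^{4}≡17, 14^{8}≡7, 14^{16}≡2. Then 14^{26} = 14^{16+8+2} ≡ 2 × 7 × 8 ≡ 18 mod 47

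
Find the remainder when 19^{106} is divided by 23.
By Fermat: 19^{22} ≡ 1 mod 23. 106 = 4×22 + 18. So 19^{106} ≡ 19^{18} ≡ 8 mod 23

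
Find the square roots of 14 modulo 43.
The square roots of 14 mod 43 are 10 and 33. Verify: 10² = 100 ≡ 14 mod 43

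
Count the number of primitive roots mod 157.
Number of primitive roots mod 157 = φ(p-1) = φ(156) = 48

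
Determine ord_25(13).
Powers of 13 mod 25: 13^1≡13, 13^2≡19, 13^3≡22, 13^4≡11, 13^5≡18, 13^6≡9, 13^7≡17, 13^8≡21, 13^9≡23, 13^10≡24, 13^11≡12, 13^12≡6, 13^13≡3, 13^14≡14, 13^15≡7, 13^16≡16, 13^17≡8, 13^18≡4, 13^19≡2, 13^20≡1. ord_25(13) = 20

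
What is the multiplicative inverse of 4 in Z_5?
Since 5 is prime, by Fermat 4^(-1) ≡ 4^{3} ≡ 4 mod 5. Verify: 4 × 4 = 16 ≡ 1 mod 5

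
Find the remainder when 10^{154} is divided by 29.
By Fermat: 10^{28} ≡ 1 (mod 29). 154 = 5×28 + 14. So 10^{154} ≡ 10^{14} ≡ 28 (mod 29)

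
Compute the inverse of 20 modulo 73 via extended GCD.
Extended GCD: 20(11) + 73(-3) = 1. So 20^(-1) ≡ 11 (mod 73). Verify: 20 × 11 = 220 ≡ 1 (mod 73)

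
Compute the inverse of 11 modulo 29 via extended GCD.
Extended GCD: 11(8) + 29(-3) = 1. So 11^(-1) ≡ 8 mod 29. Verify: 11 × 8 = 88 ≡ 1 mod 29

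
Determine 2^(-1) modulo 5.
Since 5 is prime, by Fermat 2^(-1) ≡ 2^{3} ≡ 3 (mod 5). Verify: 2 × 3 = 6 ≡ 1 (mod 5)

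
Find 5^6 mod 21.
By repeated squaring mod 21: 5^{1}≡5, 5^{2}≡4, 5^{4}≡16. Then 5^{6} = 5^{4+2} ≡ 16 × 4 ≡ 1 mod 21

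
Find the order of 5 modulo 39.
Powers of 5 mod 39: 5^1≡5, 5^2≡25, 5^3≡8, 5^4≡1. Order = 4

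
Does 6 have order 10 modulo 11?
ord_11(6) divides 10. For each prime q|10: 6^{5}≡10, 6^{2}≡3, none ≡ 1. So 6 has order 10 and is a primitive root mod 11.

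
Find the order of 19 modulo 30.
Powers of 19 mod 30: 19^1≡19, 19^2≡1. ord_30(19) = 2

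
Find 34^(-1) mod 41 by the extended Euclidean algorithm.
Extended GCD: 34(-6) + 41(5) = 1. So 34^(-1) ≡ -6 ≡ 35 mod 41. Verify: 34 × 35 = 1190 ≡ 1 mod 41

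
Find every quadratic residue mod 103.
QRs mod 103: {1, 2, 4, 7, 8, 9, 13, 14, 15, 16, 17, 18, 19, 23, 25, 26, 28, 29, 30, 32, 33, 34, 36, 38, 41, 46, 49, 50, 52, 55, 56, 58, 59, 60, 61, 63, 64, 66, 68, 72, 76, 79, 81, 82, 83, 91, 92, 93, 97, 98, 100}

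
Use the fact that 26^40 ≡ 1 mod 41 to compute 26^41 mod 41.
By Fermat: 26^{40} ≡ 1 mod 41. So 26^{41} = 26^{40} · 26^{1} ≡ 26^{1} ≡ 26 mod 41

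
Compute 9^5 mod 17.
By repeated squaring mod 17: 9^{1}≡9, 9^{2}≡13, 9^{4}≡16. Then 9^{5} = 9^{4+1} ≡ 16 × 9 ≡ 8 mod 17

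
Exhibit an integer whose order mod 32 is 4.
7 has order 4 mod 32 since 7^{4} ≡ 1 (mod 32) and no smaller power works.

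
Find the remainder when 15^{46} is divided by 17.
By Fermat: 15^{16} ≡ 1 mod 17. 46 = 2×16 + 14. So 15^{46} ≡ 15^{14} ≡ 13 mod 17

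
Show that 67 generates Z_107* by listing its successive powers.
67^1, 67^2, ..., 67^{106} mod 107: [67, 102, 93, 25, 70, 89, 78, 90, 38, 85, 24, 3, 94, 92, 65, 75, 103, 53, 20, 56, 7, 41, 72, 9, 68, 62, 88, 11, 95, 52, 60, 61, 21, 16, 2, 27, 97, 79, 50, 33, 71, 49, 73, 76, 63, 48, 6, 81, 77, 23, 43, 99, 106, 40, 5, 14, 82, 37, 18, 29, 17, 69, 22, 83, 104, 13, 15, 42, 32, 4, 54, 87, 51, 100, 66, 35, 98, 39, 45, 19, 96, 12, 55, 47, 46, 86, 91, 105, 80, 10, 28, 57, 74, 36, 58, 34, 31, 44, 59, 101, 26, 30, 84, 64, 8, 1]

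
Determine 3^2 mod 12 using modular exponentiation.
3^{2} = 9 ≡ 9 (mod 12)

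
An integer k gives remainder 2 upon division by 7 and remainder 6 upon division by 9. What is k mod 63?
M = 7 × 9 = 63. M₁ = 9, y₁ ≡ 4 mod 7. M₂ = 7, y₂ ≡ 4 mod 9. k = 2×9×4 + 6×7×4 ≡ 51 mod 63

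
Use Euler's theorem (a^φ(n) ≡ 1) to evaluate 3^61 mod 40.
By Euler: 3^{16} ≡ 1 (mod 40) since gcd(3, 40) = 1. 61 = 3×16 + 13. So 3^{61} ≡ 3^{13} ≡ 3 (mod 40)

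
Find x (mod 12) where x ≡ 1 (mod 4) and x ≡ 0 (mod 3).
M = 4 × 3 = 12. M₁ = 3, y₁ ≡ 3 (mod 4). M₂ = 4, y₂ ≡ 1 (mod 3). x = 1×3×3 + 0×4×1 ≡ 9 (mod 12)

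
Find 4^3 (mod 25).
4^{3} = 64 ≡ 14 (mod 25)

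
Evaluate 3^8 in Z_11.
By repeated squaring mod 11: 3^{1}≡3, 3^{2}≡9, 3^{4}≡4, 3^{8}≡5. So 3^{8} ≡ 5 mod 11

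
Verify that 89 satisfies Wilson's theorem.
(88)! mod 89 = 88. Since this equals -1 (mod 89), Wilson confirms 89 is prime.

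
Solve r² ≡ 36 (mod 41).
The square roots of 36 mod 41 are 6 and 35. Verify: 6² = 36 ≡ 36 (mod 41)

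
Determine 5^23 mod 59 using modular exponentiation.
By repeated squaring (mod 59): 5^{1}≡5, 5^{2}≡25, 5^{4}≡35, 5^{8}≡45, 5^{16}≡19. Then 5^{23} = 5^{16+4+2+1} ≡ 19 × 35 × 25 × 5 ≡ 53 (mod 59)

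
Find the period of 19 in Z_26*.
Powers of 19 mod 26: 19^1≡19, 19^2≡23, 19^3≡21, 19^4≡9, 19^5≡15, 19^6≡25, 19^7≡7, 19^8≡3, 19^9≡5, 19^10≡17, 19^11≡11, 19^12≡1. Order = 12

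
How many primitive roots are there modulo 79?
Number of primitive roots mod 79 = φ(p-1) = φ(78) = 24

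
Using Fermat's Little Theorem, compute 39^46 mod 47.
By Fermat's Little Theorem, 39^{46} ≡ 1 mod 47 since 47 is prime and gcd(39, 47) = 1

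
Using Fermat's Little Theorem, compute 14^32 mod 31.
By Fermat: 14^{30} ≡ 1 mod 31. So 14^{32} = 14^{30} · 14^{2} ≡ 14^{2} ≡ 10 mod 31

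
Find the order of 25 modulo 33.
Powers of 25 mod 33: 25^1≡25, 25^2≡31, 25^3≡16, 25^4≡4, 25^5≡1. So the order of 25 is 5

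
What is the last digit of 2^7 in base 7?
Using Fermat: 2^{6} ≡ 1 (mod 7). 7 ≡ 1 (mod 6). So 2^{7} ≡ 2^{1} ≡ 2 (mod 7)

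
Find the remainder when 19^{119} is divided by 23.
By Fermat: 19^{22} ≡ 1 mod 23. 119 = 5×22 + 9. So 19^{119} ≡ 19^{9} ≡ 10 mod 23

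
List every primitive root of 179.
There are φ(178) = 88 primitive roots mod 179: {2, 6, 7, 8, 10, 11, 18, 21, 23, 24, 26, 28, 30, 32, 33, 34, 35, 37, 38, 40, 41, 44, 50, 53, 54, 55, 58, 62, 63, 69, 71, 72, 73, 78, 79, 84, 86, 90, 91, 92, 94, 96, 97, 98, 99, 102, 103, 104, 105, 109, 111, 112, 113, 114, 115, 118, 119, 120, 122, 123, 127, 128, 130, 131, 132, 133, 134, 136, 137, 140, 143, 148, 150, 152, 154, 157, 159, 160, 162, 163, 164, 165, 166, 167, 170, 174, 175, 176}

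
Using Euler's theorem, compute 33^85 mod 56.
By Euler: 33^{24} ≡ 1 mod 56 since gcd(33, 56) = 1. 85 = 3×24 + 13. So 33^{85} ≡ 33^{13} ≡ 33 mod 56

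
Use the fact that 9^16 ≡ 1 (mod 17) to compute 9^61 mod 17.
By Fermat: 9^{16} ≡ 1 (mod 17). 61 = 3×16 + 13. So 9^{61} ≡ 9^{13} ≡ 8 (mod 17)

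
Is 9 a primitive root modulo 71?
9^{35} ≡ 1 (mod 71) and 35 < 70, so ord_71(9) = 35 ≠ 70 and 9 is not a primitive root.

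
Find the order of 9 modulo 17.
Powers of 9 mod 17: 9^1≡9, 9^2≡13, 9^3≡15, 9^4≡16, 9^5≡8, 9^6≡4, 9^7≡2, 9^8≡1. So the order of 9 is 8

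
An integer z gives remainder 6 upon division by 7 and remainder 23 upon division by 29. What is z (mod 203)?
M = 7 × 29 = 203. M₁ = 29, y₁ ≡ 1 (mod 7). M₂ = 7, y₂ ≡ 25 (mod 29). z = 6×29×1 + 23×7×25 ≡ 139 (mod 203)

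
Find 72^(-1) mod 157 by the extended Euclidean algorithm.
Extended GCD: 72(24) + 157(-11) = 1. So 72^(-1) ≡ 24 mod 157. Verify: 72 × 24 = 1728 ≡ 1 mod 157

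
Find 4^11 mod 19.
By repeated squaring mod 19: 4^{1}≡4, 4^{2}≡16, 4^{4}≡9, 4^{8}≡5. Then 4^{11} = 4^{8+2+1} ≡ 5 × 16 × 4 ≡ 16 mod 19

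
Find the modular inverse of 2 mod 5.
Since 5 is prime, by Fermat 2^(-1) ≡ 2^{3} ≡ 3 (mod 5). Verify: 2 × 3 = 6 ≡ 1 (mod 5)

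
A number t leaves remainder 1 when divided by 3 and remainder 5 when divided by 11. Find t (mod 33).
M = 3 × 11 = 33. M₁ = 11, y₁ ≡ 2 (mod 3). M₂ = 3, y₂ ≡ 4 (mod 11). t = 1×11×2 + 5×3×4 ≡ 16 (mod 33)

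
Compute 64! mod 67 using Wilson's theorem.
(66)! = (64)! × (65) × (66) ≡ -1 mod 67. So (64)! ≡ -1 × [(66)(65)]^(-1) ≡ 33 mod 67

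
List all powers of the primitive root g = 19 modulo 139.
19^1, 19^2, ..., 19^{138} mod 139: [19, 83, 48, 78, 92, 80, 130, 107, 87, 124, 132, 6, 114, 81, 10, 51, 135, 63, 85, 86, 105, 49, 97, 36, 128, 69, 60, 28, 115, 100, 93, 99, 74, 16, 26, 77, 73, 136, 82, 29, 134, 44, 2, 38, 27, 96, 17, 45, 21, 121, 75, 35, 109, 125, 12, 89, 23, 20, 102, 131, 126, 31, 33, 71, 98, 55, 72, 117, 138, 120, 56, 91, 61, 47, 59, 9, 32, 52, 15, 7, 133, 25, 58, 129, 88, 4, 76, 54, 53, 34, 90, 42, 103, 11, 70, 79, 111, 24, 39, 46, 40, 65, 123, 113, 62, 66, 3, 57, 110, 5, 95, 137, 101, 112, 43, 122, 94, 118, 18, 64, 104, 30, 14, 127, 50, 116, 119, 37, 8, 13, 108, 106, 68, 41, 84, 67, 22, 1]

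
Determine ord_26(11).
Powers of 11 mod 26: 11^1≡11, 11^2≡17, 11^3≡5, 11^4≡3, 11^5≡7, 11^6≡25, 11^7≡15, 11^8≡9, 11^9≡21, 11^10≡23, 11^11≡19, 11^12≡1. ord_26(11) = 12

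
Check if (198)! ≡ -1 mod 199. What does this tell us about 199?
(198)! mod 199 = 198. Since this equals -1 mod 199, Wilson confirms 199 is prime.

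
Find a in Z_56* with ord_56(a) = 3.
9 has order 3 mod 56 since 9^{3} ≡ 1 mod 56 and no smaller power works.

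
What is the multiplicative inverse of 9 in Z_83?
Since 83 is prime, by Fermat 9^(-1) ≡ 9^{81} ≡ 37 (mod 83). Verify: 9 × 37 = 333 ≡ 1 (mod 83)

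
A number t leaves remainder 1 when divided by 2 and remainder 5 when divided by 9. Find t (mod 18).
M = 2 × 9 = 18. M₁ = 9, y₁ ≡ 1 (mod 2). M₂ = 2, y₂ ≡ 5 (mod 9). t = 1×9×1 + 5×2×5 ≡ 5 (mod 18)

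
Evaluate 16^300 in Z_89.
Using Fermat: 16^{88} ≡ 1 (mod 89). 300 ≡ 36 (mod 88). So 16^{300} ≡ 16^{36} ≡ 2 (mod 89)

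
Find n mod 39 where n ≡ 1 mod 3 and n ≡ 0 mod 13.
M = 3 × 13 = 39. M₁ = 13, y₁ ≡ 1 mod 3. M₂ = 3, y₂ ≡ 9 mod 13. n = 1×13×1 + 0×3×9 ≡ 13 mod 39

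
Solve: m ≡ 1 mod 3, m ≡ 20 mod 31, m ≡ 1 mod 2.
M = 3 × 31 × 2 = 186. M₁ = 62, y₁ ≡ 2 mod 3. M₂ = 6, y₂ ≡ 26 mod 31. M₃ = 93, y₃ ≡ 1 mod 2. m = 1×62×2 + 20×6×26 + 1×93×1 ≡ 175 mod 186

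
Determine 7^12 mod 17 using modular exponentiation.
By repeated squaring mod 17: 7^{1}≡7, 7^{2}≡15, 7^{4}≡4, 7^{8}≡16. Then 7^{12} = 7^{8+4} ≡ 16 × 4 ≡ 13 mod 17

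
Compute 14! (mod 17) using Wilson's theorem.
(16)! = (14)! × (15) × (16) ≡ -1 (mod 17). So (14)! ≡ -1 × [(16)(15)]^(-1) ≡ 8 (mod 17)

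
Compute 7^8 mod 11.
By repeated squaring mod 11: 7^{1}≡7, 7^{2}≡5, 7^{4}≡3, 7^{8}≡9. So 7^{8} ≡ 9 mod 11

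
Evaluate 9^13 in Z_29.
By repeated squaring (mod 29): 9^{1}≡9, 9^{2}≡23, 9^{4}≡7, 9^{8}≡20. Then 9^{13} = 9^{8+4+1} ≡ 20 × 7 × 9 ≡ 13 (mod 29)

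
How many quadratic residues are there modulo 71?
Exactly half the non-zero residues mod a prime are QRs: (71-1)/2 = 35.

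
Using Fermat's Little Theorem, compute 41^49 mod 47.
By Fermat: 41^{46} ≡ 1 (mod 47). So 41^{49} = 41^{46} · 41^{3} ≡ 41^{3} ≡ 19 (mod 47)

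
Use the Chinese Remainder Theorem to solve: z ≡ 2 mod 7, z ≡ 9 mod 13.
M = 7 × 13 = 91. M₁ = 13, y₁ ≡ 6 mod 7. M₂ = 7, y₂ ≡ 2 mod 13. z = 2×13×6 + 9×7×2 ≡ 9 mod 91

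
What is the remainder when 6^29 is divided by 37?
By repeated squaring (mod 37): 6^{1}≡6, 6^{2}≡36, 6^{4}≡1, 6^{8}≡1, 6^{16}≡1. Then 6^{29} = 6^{16+8+4+1} ≡ 1 × 1 × 1 × 6 ≡ 6 (mod 37)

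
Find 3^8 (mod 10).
By repeated squaring (mod 10): 3^{1}≡3, 3^{2}≡9, 3^{4}≡1, 3^{8}≡1. So 3^{8} ≡ 1 (mod 10)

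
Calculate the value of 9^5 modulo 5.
Using Fermat: 9^{4} ≡ 1 mod 5. 5 ≡ 1 mod 4. So 9^{5} ≡ 9^{1} ≡ 4 mod 5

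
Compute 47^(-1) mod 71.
Since 71 is prime, by Fermat 47^(-1) ≡ 47^{69} ≡ 68 mod 71. Verify: 47 × 68 = 3196 ≡ 1 mod 71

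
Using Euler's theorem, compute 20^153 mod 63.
By Euler: 20^{36} ≡ 1 mod 63 since gcd(20, 63) = 1. 153 = 4×36 + 9. So 20^{153} ≡ 20^{9} ≡ 62 mod 63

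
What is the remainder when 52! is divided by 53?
By Wilson's theorem, (52)! ≡ -1 ≡ 52 mod 53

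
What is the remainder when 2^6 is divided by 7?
Using Fermat: 2^{6} ≡ 1 mod 7. 6 ≡ 0 mod 6. So 2^{6} ≡ 2^{0} ≡ 1 mod 7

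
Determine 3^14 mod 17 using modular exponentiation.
By repeated squaring mod 17: 3^{1}≡3, 3^{2}≡9, 3^{4}≡13, 3^{8}≡16. Then 3^{14} = 3^{8+4+2} ≡ 16 × 13 × 9 ≡ 2 mod 17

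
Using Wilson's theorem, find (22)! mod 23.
By Wilson's theorem, (22)! ≡ -1 ≡ 22 (mod 23)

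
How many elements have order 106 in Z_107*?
A prime p has φ(p-1) primitive roots; here φ(106) = 52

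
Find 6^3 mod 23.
6^{3} = 216 ≡ 9 mod 23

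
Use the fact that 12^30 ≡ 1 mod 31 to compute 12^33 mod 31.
By Fermat: 12^{30} ≡ 1 mod 31. So 12^{33} = 12^{30} · 12^{3} ≡ 12^{3} ≡ 23 mod 31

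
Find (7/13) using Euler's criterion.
(7/13) = 7^{6} mod 13 = -1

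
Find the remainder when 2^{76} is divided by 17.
By Fermat: 2^{16} ≡ 1 (mod 17). 76 = 4×16 + 12. So 2^{76} ≡ 2^{12} ≡ 16 (mod 17)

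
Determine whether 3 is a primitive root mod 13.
3^{3} ≡ 1 mod 13 and 3 < 12, so ord_13(3) = 3 ≠ 12 and 3 is not a primitive root.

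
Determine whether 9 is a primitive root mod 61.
9^{5} ≡ 1 mod 61 and 5 < 60, so ord_61(9) = 5 ≠ 60 and 9 is not a primitive root.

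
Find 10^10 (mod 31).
By repeated squaring (mod 31): 10^{1}≡10, 10^{2}≡7, 10^{4}≡18, 10^{8}≡14. Then 10^{10} = 10^{8+2} ≡ 14 × 7 ≡ 5 (mod 31)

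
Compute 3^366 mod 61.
Using Fermat: 3^{60} ≡ 1 (mod 61). 366 ≡ 6 (mod 60). So 3^{366} ≡ 3^{6} ≡ 58 (mod 61)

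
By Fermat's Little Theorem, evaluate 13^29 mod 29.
By Fermat: 13^{28} ≡ 1 (mod 29). So 13^{29} = 13^{28} · 13^{1} ≡ 13^{1} ≡ 13 (mod 29)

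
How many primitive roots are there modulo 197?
A prime p has φ(p-1) primitive roots; here φ(196) = 84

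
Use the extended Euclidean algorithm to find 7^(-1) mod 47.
Extended GCD: 7(-20) + 47(3) = 1. So 7^(-1) ≡ -20 ≡ 27 (mod 47). Verify: 7 × 27 = 189 ≡ 1 (mod 47)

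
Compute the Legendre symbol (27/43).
(27/43) = 27^{21} mod 43 = -1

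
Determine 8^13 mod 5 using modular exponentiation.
Using Fermat: 8^{4} ≡ 1 (mod 5). 13 ≡ 1 (mod 4). So 8^{13} ≡ 8^{1} ≡ 3 (mod 5)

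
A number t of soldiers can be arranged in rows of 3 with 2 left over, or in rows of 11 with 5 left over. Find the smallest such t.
M = 3 × 11 = 33. M₁ = 11, y₁ ≡ 2 (mod 3). M₂ = 3, y₂ ≡ 4 (mod 11). t = 2×11×2 + 5×3×4 ≡ 5 (mod 33)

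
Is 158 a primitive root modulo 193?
158^{64} ≡ 1 (mod 193) and 64 < 192, so ord_193(158) = 64 ≠ 192 and 158 is not a primitive root.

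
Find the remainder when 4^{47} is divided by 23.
By Fermat: 4^{22} ≡ 1 mod 23. 47 = 2×22 + 3. So 4^{47} ≡ 4^{3} ≡ 18 mod 23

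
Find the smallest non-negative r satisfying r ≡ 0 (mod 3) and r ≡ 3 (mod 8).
M = 3 × 8 = 24. M₁ = 8, y₁ ≡ 2 (mod 3). M₂ = 3, y₂ ≡ 3 (mod 8). r = 0×8×2 + 3×3×3 ≡ 3 (mod 24)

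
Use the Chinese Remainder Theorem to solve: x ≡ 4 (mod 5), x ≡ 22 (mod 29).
M = 5 × 29 = 145. M₁ = 29, y₁ ≡ 4 (mod 5). M₂ = 5, y₂ ≡ 6 (mod 29). x = 4×29×4 + 22×5×6 ≡ 109 (mod 145)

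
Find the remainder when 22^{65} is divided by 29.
By Fermat: 22^{28} ≡ 1 (mod 29). 65 = 2×28 + 9. So 22^{65} ≡ 22^{9} ≡ 9 (mod 29)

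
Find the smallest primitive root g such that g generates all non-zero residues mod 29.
g = 2. Powers: [2, 4, 8, 16, 3, 6, 12, 24, 19, 9, ...] generates all 28 non-zero residues.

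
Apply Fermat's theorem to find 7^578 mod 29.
By Fermat: 7^{28} ≡ 1 mod 29. 578 ≡ 18 mod 28. So 7^{578} ≡ 7^{18} ≡ 23 mod 29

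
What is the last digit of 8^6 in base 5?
Using Fermat: 8^{4} ≡ 1 (mod 5). 6 ≡ 2 (mod 4). So 8^{6} ≡ 8^{2} ≡ 4 (mod 5)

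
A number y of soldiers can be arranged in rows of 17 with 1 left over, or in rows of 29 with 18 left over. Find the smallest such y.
M = 17 × 29 = 493. M₁ = 29, y₁ ≡ 10 (mod 17). M₂ = 17, y₂ ≡ 12 (mod 29). y = 1×29×10 + 18×17×12 ≡ 18 (mod 493)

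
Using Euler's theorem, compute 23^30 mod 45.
By Euler: 23^{24} ≡ 1 (mod 45) since gcd(23, 45) = 1. 30 = 1×24 + 6. So 23^{30} ≡ 23^{6} ≡ 19 (mod 45)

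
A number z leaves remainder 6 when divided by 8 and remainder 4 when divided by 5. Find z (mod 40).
M = 8 × 5 = 40. M₁ = 5, y₁ ≡ 5 (mod 8). M₂ = 8, y₂ ≡ 2 (mod 5). z = 6×5×5 + 4×8×2 ≡ 14 (mod 40)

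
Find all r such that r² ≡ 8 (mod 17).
The square roots of 8 mod 17 are 12 and 5. Verify: 12² = 144 ≡ 8 (mod 17)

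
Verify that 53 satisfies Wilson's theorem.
(52)! mod 53 = 52. Since this equals -1 mod 53, Wilson confirms 53 is prime.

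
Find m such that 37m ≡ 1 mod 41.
Since 41 is prime, by Fermat 37^(-1) ≡ 37^{39} ≡ 10 mod 41. Verify: 37 × 10 = 370 ≡ 1 mod 41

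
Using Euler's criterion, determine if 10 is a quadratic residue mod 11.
By Euler's criterion: 10^{5} ≡ 10 mod 11. Since this equals -1 (≡ 10), 10 is not a QR.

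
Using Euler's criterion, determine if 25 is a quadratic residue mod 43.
By Euler's criterion: 25^{21} ≡ 1 mod 43. Since this equals 1, 25 is a QR.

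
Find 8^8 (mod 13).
By repeated squaring (mod 13): 8^{1}≡8, 8^{2}≡12, 8^{4}≡1, 8^{8}≡1. So 8^{8} ≡ 1 (mod 13)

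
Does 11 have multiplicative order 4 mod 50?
Powers of 11 mod 50: 11^1≡11, 11^2≡21, 11^3≡31, 11^4≡41, 11^5≡1. 11^4≡41≢1, so ord ≠ 4. No, the actual order is 5.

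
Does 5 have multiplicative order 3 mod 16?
Powers of 5 mod 16: 5^1≡5, 5^2≡9, 5^3≡13, 5^4≡1. 5^3≡13≢1, so ord ≠ 3. No, the actual order is 4.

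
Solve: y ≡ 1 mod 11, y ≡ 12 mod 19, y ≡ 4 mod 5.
M = 11 × 19 × 5 = 1045. M₁ = 95, y₁ ≡ 8 mod 11. M₂ = 55, y₂ ≡ 9 mod 19. M₃ = 209, y₃ ≡ 4 mod 5. y = 1×95×8 + 12×55×9 + 4×209×4 ≡ 639 mod 1045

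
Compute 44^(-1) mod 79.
Since 79 is prime, by Fermat 44^(-1) ≡ 44^{77} ≡ 9 mod 79. Verify: 44 × 9 = 396 ≡ 1 mod 79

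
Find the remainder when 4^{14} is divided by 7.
By Fermat: 4^{6} ≡ 1 (mod 7). 14 = 2×6 + 2. So 4^{14} ≡ 4^{2} ≡ 2 (mod 7)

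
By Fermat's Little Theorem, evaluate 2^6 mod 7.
By Fermat's Little Theorem, 2^{6} ≡ 1 mod 7 since 7 is prime and gcd(2, 7) = 1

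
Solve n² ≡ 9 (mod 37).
The square roots of 9 mod 37 are 34 and 3. Verify: 34² = 1156 ≡ 9 (mod 37)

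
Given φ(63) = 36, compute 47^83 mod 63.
By Euler: 47^{36} ≡ 1 mod 63 since gcd(47, 63) = 1. 83 = 2×36 + 11. So 47^{83} ≡ 47^{11} ≡ 59 mod 63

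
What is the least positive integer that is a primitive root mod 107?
g = 2. Powers: [2, 4, 8, 16, 32, 64, 21, ...] generates all 106 non-zero residues.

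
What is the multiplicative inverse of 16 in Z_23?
Since 23 is prime, by Fermat 16^(-1) ≡ 16^{21} ≡ 13 mod 23. Verify: 16 × 13 = 208 ≡ 1 mod 23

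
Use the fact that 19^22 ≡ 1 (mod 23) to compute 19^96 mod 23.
By Fermat: 19^{22} ≡ 1 (mod 23). 96 = 4×22 + 8. So 19^{96} ≡ 19^{8} ≡ 9 (mod 23)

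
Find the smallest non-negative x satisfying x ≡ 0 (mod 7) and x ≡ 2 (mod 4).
M = 7 × 4 = 28. M₁ = 4, y₁ ≡ 2 (mod 7). M₂ = 7, y₂ ≡ 3 (mod 4). x = 0×4×2 + 2×7×3 ≡ 14 (mod 28)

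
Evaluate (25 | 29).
(25/29) = 25^{14} mod 29 = 1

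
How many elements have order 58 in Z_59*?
There are φ(59-1) = φ(58) = 28 primitive roots modulo 59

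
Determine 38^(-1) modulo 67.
Since 67 is prime, by Fermat 38^(-1) ≡ 38^{65} ≡ 30 (mod 67). Verify: 38 × 30 = 1140 ≡ 1 (mod 67)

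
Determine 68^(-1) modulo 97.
Since 97 is prime, by Fermat 68^(-1) ≡ 68^{95} ≡ 10 (mod 97). Verify: 68 × 10 = 680 ≡ 1 (mod 97)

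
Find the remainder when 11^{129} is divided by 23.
By Fermat: 11^{22} ≡ 1 mod 23. 129 = 5×22 + 19. So 11^{129} ≡ 11^{19} ≡ 15 mod 23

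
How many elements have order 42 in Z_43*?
A prime p has φ(p-1) primitive roots; here φ(42) = 12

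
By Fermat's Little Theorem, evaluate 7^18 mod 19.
By Fermat's Little Theorem, 7^{18} ≡ 1 (mod 19) since 19 is prime and gcd(7, 19) = 1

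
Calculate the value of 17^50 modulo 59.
By repeated squaring (mod 59): 17^{1}≡17, 17^{2}≡53, 17^{4}≡36, 17^{8}≡57, 17^{16}≡4, 17^{32}≡16. Then 17^{50} = 17^{32+16+2} ≡ 16 × 4 × 53 ≡ 29 (mod 59)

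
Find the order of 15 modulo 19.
Powers of 15 mod 19: 15^1≡15, 15^2≡16, 15^3≡12, 15^4≡9, 15^5≡2, 15^6≡11, 15^7≡13, 15^8≡5, 15^9≡18, 15^10≡4, 15^11≡3, 15^12≡7, 15^13≡10, 15^14≡17, 15^15≡8, 15^16≡6, 15^17≡14, 15^18≡1. Order = 18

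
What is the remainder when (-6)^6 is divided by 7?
Using Fermat: (-6)^{6} ≡ 1 (mod 7). 6 ≡ 0 (mod 6). So (-6)^{6} ≡ (-6)^{0} ≡ 1 (mod 7)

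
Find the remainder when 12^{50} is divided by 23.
By Fermat: 12^{22} ≡ 1 (mod 23). 50 = 2×22 + 6. So 12^{50} ≡ 12^{6} ≡ 9 (mod 23)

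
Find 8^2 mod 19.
8^{2} = 64 ≡ 7 mod 19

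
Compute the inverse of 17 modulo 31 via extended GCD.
Extended GCD: 17(11) + 31(-6) = 1. So 17^(-1) ≡ 11 (mod 31). Verify: 17 × 11 = 187 ≡ 1 (mod 31)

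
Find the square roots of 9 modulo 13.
The square roots of 9 mod 13 are 3 and 10. Verify: 3² = 9 ≡ 9 mod 13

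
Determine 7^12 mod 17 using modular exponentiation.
By repeated squaring mod 17: 7^{1}≡7, 7^{2}≡15, 7^{4}≡4, 7^{8}≡16. Then 7^{12} = 7^{8+4} ≡ 16 × 4 ≡ 13 mod 17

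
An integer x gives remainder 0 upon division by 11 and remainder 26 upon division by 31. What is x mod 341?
M = 11 × 31 = 341. M₁ = 31, y₁ ≡ 5 mod 11. M₂ = 11, y₂ ≡ 17 mod 31. x = 0×31×5 + 26×11×17 ≡ 88 mod 341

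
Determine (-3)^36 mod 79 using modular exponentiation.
By repeated squaring (mod 79): (-3)^{1}≡76, (-3)^{2}≡9, (-3)^{4}≡2, (-3)^{8}≡4, (-3)^{16}≡16, (-3)^{32}≡19. Then (-3)^{36} = (-3)^{32+4} ≡ 19 × 2 ≡ 38 (mod 79)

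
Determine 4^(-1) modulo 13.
Since 13 is prime, by Fermat 4^(-1) ≡ 4^{11} ≡ 10 (mod 13). Verify: 4 × 10 = 40 ≡ 1 (mod 13)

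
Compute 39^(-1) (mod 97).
Since 97 is prime, by Fermat 39^(-1) ≡ 39^{95} ≡ 5 (mod 97). Verify: 39 × 5 = 195 ≡ 1 (mod 97)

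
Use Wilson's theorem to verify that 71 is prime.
(70)! mod 71 = 70. Since this equals -1 mod 71, Wilson confirms 71 is prime.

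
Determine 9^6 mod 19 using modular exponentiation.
By repeated squaring mod 19: 9^{1}≡9, 9^{2}≡5, 9^{4}≡6. Then 9^{6} = 9^{4+2} ≡ 6 × 5 ≡ 11 mod 19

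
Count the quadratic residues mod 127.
For prime 127, there are (p-1)/2 = (127-1)/2 = 63 quadratic residues (excluding 0).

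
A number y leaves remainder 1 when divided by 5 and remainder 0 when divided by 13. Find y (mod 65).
M = 5 × 13 = 65. M₁ = 13, y₁ ≡ 2 (mod 5). M₂ = 5, y₂ ≡ 8 (mod 13). y = 1×13×2 + 0×5×8 ≡ 26 (mod 65)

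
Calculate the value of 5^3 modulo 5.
5^{3} = 125 ≡ 0 (mod 5)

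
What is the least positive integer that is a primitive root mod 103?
g = 5. Powers: [5, 25, 22, 7, 35, 72, ...] generates all 102 non-zero residues.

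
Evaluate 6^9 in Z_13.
By repeated squaring mod 13: 6^{1}≡6, 6^{2}≡10, 6^{4}≡9, 6^{8}≡3. Then 6^{9} = 6^{8+1} ≡ 3 × 6 ≡ 5 mod 13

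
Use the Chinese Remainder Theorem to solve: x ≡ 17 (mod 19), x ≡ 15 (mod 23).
M = 19 × 23 = 437. M₁ = 23, y₁ ≡ 5 (mod 19). M₂ = 19, y₂ ≡ 17 (mod 23). x = 17×23×5 + 15×19×17 ≡ 245 (mod 437)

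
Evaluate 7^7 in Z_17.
By repeated squaring mod 17: 7^{1}≡7, 7^{2}≡15, 7^{4}≡4. Then 7^{7} = 7^{4+2+1} ≡ 4 × 15 × 7 ≡ 12 mod 17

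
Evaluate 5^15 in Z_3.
Using Fermat: 5^{2} ≡ 1 mod 3. 15 ≡ 1 mod 2. So 5^{15} ≡ 5^{1} ≡ 2 mod 3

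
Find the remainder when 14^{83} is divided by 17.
By Fermat: 14^{16} ≡ 1 (mod 17). 83 = 5×16 + 3. So 14^{83} ≡ 14^{3} ≡ 7 (mod 17)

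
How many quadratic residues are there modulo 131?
For prime 131, there are (p-1)/2 = (131-1)/2 = 65 quadratic residues (excluding 0).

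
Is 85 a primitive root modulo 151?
85^{15} ≡ 1 (mod 151) and 15 < 150, so ord_151(85) = 15 ≠ 150 and 85 is not a primitive root.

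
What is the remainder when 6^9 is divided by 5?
Using Fermat: 6^{4} ≡ 1 mod 5. 9 ≡ 1 mod 4. So 6^{9} ≡ 6^{1} ≡ 1 mod 5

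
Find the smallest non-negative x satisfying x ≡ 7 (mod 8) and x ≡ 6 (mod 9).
M = 8 × 9 = 72. M₁ = 9, y₁ ≡ 1 (mod 8). M₂ = 8, y₂ ≡ 8 (mod 9). x = 7×9×1 + 6×8×8 ≡ 15 (mod 72)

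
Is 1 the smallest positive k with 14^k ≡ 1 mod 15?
Powers of 14 mod 15: 14^1≡14, 14^2≡1. 14^1≡14≢1, so ord ≠ 1. No, the actual order is 2.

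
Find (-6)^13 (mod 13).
Using Fermat: (-6)^{12} ≡ 1 (mod 13). 13 ≡ 1 (mod 12). So (-6)^{13} ≡ (-6)^{1} ≡ 7 (mod 13)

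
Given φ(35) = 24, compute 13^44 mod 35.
By Euler: 13^{24} ≡ 1 mod 35 since gcd(13, 35) = 1. 44 = 1×24 + 20. So 13^{44} ≡ 13^{20} ≡ 1 mod 35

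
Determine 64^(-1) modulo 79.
Since 79 is prime, by Fermat 64^(-1) ≡ 64^{77} ≡ 21 mod 79. Verify: 64 × 21 = 1344 ≡ 1 mod 79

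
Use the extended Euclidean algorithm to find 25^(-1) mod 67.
Extended GCD: 25(-8) + 67(3) = 1. So 25^(-1) ≡ -8 ≡ 59 mod 67. Verify: 25 × 59 = 1475 ≡ 1 mod 67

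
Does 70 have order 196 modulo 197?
70^{49} ≡ 1 mod 197 and 49 < 196, so ord_197(70) = 49 ≠ 196 and 70 is not a primitive root.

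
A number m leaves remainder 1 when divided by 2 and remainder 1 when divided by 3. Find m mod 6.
M = 2 × 3 = 6. M₁ = 3, y₁ ≡ 1 mod 2. M₂ = 2, y₂ ≡ 2 mod 3. m = 1×3×1 + 1×2×2 ≡ 1 mod 6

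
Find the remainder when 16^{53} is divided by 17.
By Fermat: 16^{16} ≡ 1 (mod 17). 53 = 3×16 + 5. So 16^{53} ≡ 16^{5} ≡ 16 (mod 17)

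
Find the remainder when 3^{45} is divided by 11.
By Fermat: 3^{10} ≡ 1 (mod 11). 45 = 4×10 + 5. So 3^{45} ≡ 3^{5} ≡ 1 (mod 11)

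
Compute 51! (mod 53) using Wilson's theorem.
(52)! = (51)! × (52) ≡ -1 (mod 53). So (51)! ≡ -1 × (52)^(-1) ≡ (-1)×(-1) = 1 (mod 53)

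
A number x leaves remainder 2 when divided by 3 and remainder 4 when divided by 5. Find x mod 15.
M = 3 × 5 = 15. M₁ = 5, y₁ ≡ 2 mod 3. M₂ = 3, y₂ ≡ 2 mod 5. x = 2×5×2 + 4×3×2 ≡ 14 mod 15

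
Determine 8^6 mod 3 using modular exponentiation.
Using Fermat: 8^{2} ≡ 1 (mod 3). 6 ≡ 0 (mod 2). So 8^{6} ≡ 8^{0} ≡ 1 (mod 3)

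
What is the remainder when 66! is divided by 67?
By Wilson's theorem, (66)! ≡ -1 ≡ 66 mod 67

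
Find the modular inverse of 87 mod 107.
Since 107 is prime, by Fermat 87^(-1) ≡ 87^{105} ≡ 16 mod 107. Verify: 87 × 16 = 1392 ≡ 1 mod 107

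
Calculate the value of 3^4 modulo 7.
3^{4} = 81 ≡ 4 (mod 7)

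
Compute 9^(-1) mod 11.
Since 11 is prime, by Fermat 9^(-1) ≡ 9^{9} ≡ 5 mod 11. Verify: 9 × 5 = 45 ≡ 1 mod 11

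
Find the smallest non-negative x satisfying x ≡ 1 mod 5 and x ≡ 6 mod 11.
M = 5 × 11 = 55. M₁ = 11, y₁ ≡ 1 mod 5. M₂ = 5, y₂ ≡ 9 mod 11. x = 1×11×1 + 6×5×9 ≡ 6 mod 55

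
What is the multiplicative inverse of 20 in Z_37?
Since 37 is prime, by Fermat 20^(-1) ≡ 20^{35} ≡ 13 (mod 37). Verify: 20 × 13 = 260 ≡ 1 (mod 37)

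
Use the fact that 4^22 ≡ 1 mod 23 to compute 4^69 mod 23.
By Fermat: 4^{22} ≡ 1 mod 23. 69 = 3×22 + 3. So 4^{69} ≡ 4^{3} ≡ 18 mod 23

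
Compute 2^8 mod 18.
By repeated squaring (mod 18): 2^{1}≡2, 2^{2}≡4, 2^{4}≡16, 2^{8}≡4. So 2^{8} ≡ 4 (mod 18)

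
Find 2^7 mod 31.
By repeated squaring mod 31: 2^{1}≡2, 2^{2}≡4, 2^{4}≡16. Then 2^{7} = 2^{4+2+1} ≡ 16 × 4 × 2 ≡ 4 mod 31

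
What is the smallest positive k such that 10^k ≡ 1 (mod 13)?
Powers of 10 mod 13: 10^1≡10, 10^2≡9, 10^3≡12, 10^4≡3, 10^5≡4, 10^6≡1. ord_13(10) = 6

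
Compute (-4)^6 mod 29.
By repeated squaring (mod 29): (-4)^{1}≡25, (-4)^{2}≡16, (-4)^{4}≡24. Then (-4)^{6} = (-4)^{4+2} ≡ 24 × 16 ≡ 7 (mod 29)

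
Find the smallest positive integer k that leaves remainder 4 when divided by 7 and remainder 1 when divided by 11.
M = 7 × 11 = 77. M₁ = 11, y₁ ≡ 2 (mod 7). M₂ = 7, y₂ ≡ 8 (mod 11). k = 4×11×2 + 1×7×8 ≡ 67 (mod 77)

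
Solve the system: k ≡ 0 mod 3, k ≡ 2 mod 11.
M = 3 × 11 = 33. M₁ = 11, y₁ ≡ 2 mod 3. M₂ = 3, y₂ ≡ 4 mod 11. k = 0×11×2 + 2×3×4 ≡ 24 mod 33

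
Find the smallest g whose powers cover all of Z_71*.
g = 7. Powers: [7, 49, 59, 58, 51, 2, 14, 27, ...] generates all 70 non-zero residues.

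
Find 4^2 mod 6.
4^{2} = 16 ≡ 4 mod 6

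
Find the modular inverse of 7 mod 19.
Since 19 is prime, by Fermat 7^(-1) ≡ 7^{17} ≡ 11 mod 19. Verify: 7 × 11 = 77 ≡ 1 mod 19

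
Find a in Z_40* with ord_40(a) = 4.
3 has order 4 mod 40 since 3^{4} ≡ 1 mod 40 and no smaller power works.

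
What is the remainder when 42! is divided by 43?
By Wilson's theorem, (42)! ≡ -1 ≡ 42 mod 43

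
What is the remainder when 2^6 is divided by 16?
By repeated squaring (mod 16): 2^{1}≡2, 2^{2}≡4, 2^{4}≡0. Then 2^{6} = 2^{4+2} ≡ 0 × 4 ≡ 0 (mod 16)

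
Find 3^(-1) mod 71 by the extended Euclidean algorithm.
Extended GCD: 3(24) + 71(-1) = 1. So 3^(-1) ≡ 24 mod 71. Verify: 3 × 24 = 72 ≡ 1 mod 71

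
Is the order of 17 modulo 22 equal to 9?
Powers of 17 mod 22: 17^1≡17, 17^2≡3, 17^3≡7, 17^4≡9, 17^5≡21, 17^6≡5, 17^7≡19, 17^8≡15, 17^9≡13, 17^10≡1. 17^9≡13≢1, so ord ≠ 9. No, the actual order is 10.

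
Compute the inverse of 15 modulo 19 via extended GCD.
Extended GCD: 15(-5) + 19(4) = 1. So 15^(-1) ≡ -5 ≡ 14 mod 19. Verify: 15 × 14 = 210 ≡ 1 mod 19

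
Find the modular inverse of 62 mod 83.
Since 83 is prime, by Fermat 62^(-1) ≡ 62^{81} ≡ 79 (mod 83). Verify: 62 × 79 = 4898 ≡ 1 (mod 83)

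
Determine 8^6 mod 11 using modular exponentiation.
By repeated squaring mod 11: 8^{1}≡8, 8^{2}≡9, 8^{4}≡4. Then 8^{6} = 8^{4+2} ≡ 4 × 9 ≡ 3 mod 11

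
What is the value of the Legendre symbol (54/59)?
(54/59) = 54^{29} mod 59 = -1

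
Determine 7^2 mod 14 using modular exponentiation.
7^{2} = 49 ≡ 7 (mod 14)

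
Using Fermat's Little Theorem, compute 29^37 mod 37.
By Fermat: 29^{36} ≡ 1 mod 37. So 29^{37} = 29^{36} · 29^{1} ≡ 29^{1} ≡ 29 mod 37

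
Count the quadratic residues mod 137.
Exactly half the non-zero residues mod a prime are QRs: (137-1)/2 = 68.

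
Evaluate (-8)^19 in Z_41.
By repeated squaring mod 41: (-8)^{1}≡33, (-8)^{2}≡23, (-8)^{4}≡37, (-8)^{8}≡16, (-8)^{16}≡10. Then (-8)^{19} = (-8)^{16+2+1} ≡ 10 × 23 × 33 ≡ 5 mod 41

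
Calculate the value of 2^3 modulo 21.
2^{3} = 8 ≡ 8 mod 21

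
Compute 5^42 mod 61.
By repeated squaring (mod 61): 5^{1}≡5, 5^{2}≡25, 5^{4}≡15, 5^{8}≡42, 5^{16}≡56, 5^{32}≡25. Then 5^{42} = 5^{32+8+2} ≡ 25 × 42 × 25 ≡ 20 (mod 61)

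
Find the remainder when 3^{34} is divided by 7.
By Fermat: 3^{6} ≡ 1 (mod 7). 34 = 5×6 + 4. So 3^{34} ≡ 3^{4} ≡ 4 (mod 7)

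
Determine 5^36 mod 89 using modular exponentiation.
By repeated squaring mod 89: 5^{1}≡5, 5^{2}≡25, 5^{4}≡2, 5^{8}≡4, 5^{16}≡16, 5^{32}≡78. Then 5^{36} = 5^{32+4} ≡ 78 × 2 ≡ 67 mod 89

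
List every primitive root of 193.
There are φ(192) = 64 primitive roots mod 193: {5, 10, 15, 17, 19, 22, 26, 30, 34, 37, 38, 40, 41, 44, 45, 47, 51, 52, 53, 57, 58, 61, 66, 70, 73, 77, 78, 79, 80, 82, 90, 91, 102, 103, 111, 113, 114, 115, 116, 120, 123, 127, 132, 135, 136, 140, 141, 142, 146, 148, 149, 152, 153, 155, 156, 159, 163, 167, 171, 174, 176, 178, 183, 188}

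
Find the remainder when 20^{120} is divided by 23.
By Fermat: 20^{22} ≡ 1 mod 23. 120 = 5×22 + 10. So 20^{120} ≡ 20^{10} ≡ 8 mod 23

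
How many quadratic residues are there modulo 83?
For prime 83, there are (p-1)/2 = (83-1)/2 = 41 quadratic residues (excluding 0).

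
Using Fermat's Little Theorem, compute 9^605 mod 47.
By Fermat: 9^{46} ≡ 1 mod 47. 605 ≡ 7 mod 46. So 9^{605} ≡ 9^{7} ≡ 14 mod 47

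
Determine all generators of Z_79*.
There are φ(78) = 24 primitive roots mod 79: {3, 6, 7, 28, 29, 30, 34, 35, 37, 39, 43, 47, 48, 53, 54, 59, 60, 63, 66, 68, 70, 74, 75, 77}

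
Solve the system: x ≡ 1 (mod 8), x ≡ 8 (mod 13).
M = 8 × 13 = 104. M₁ = 13, y₁ ≡ 5 (mod 8). M₂ = 8, y₂ ≡ 5 (mod 13). x = 1×13×5 + 8×8×5 ≡ 73 (mod 104)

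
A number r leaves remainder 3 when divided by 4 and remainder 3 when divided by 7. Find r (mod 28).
M = 4 × 7 = 28. M₁ = 7, y₁ ≡ 3 (mod 4). M₂ = 4, y₂ ≡ 2 (mod 7). r = 3×7×3 + 3×4×2 ≡ 3 (mod 28)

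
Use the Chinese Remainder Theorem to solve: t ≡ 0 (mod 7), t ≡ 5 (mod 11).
M = 7 × 11 = 77. M₁ = 11, y₁ ≡ 2 (mod 7). M₂ = 7, y₂ ≡ 8 (mod 11). t = 0×11×2 + 5×7×8 ≡ 49 (mod 77)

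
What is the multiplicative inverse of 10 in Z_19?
Since 19 is prime, by Fermat 10^(-1) ≡ 10^{17} ≡ 2 mod 19. Verify: 10 × 2 = 20 ≡ 1 mod 19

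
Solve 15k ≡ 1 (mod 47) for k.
Since 47 is prime, by Fermat 15^(-1) ≡ 15^{45} ≡ 22 (mod 47). Verify: 15 × 22 = 330 ≡ 1 (mod 47)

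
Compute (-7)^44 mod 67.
By repeated squaring (mod 67): (-7)^{1}≡60, (-7)^{2}≡49, (-7)^{4}≡56, (-7)^{8}≡54, (-7)^{16}≡35, (-7)^{32}≡19. Then (-7)^{44} = (-7)^{32+8+4} ≡ 19 × 54 × 56 ≡ 37 (mod 67)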